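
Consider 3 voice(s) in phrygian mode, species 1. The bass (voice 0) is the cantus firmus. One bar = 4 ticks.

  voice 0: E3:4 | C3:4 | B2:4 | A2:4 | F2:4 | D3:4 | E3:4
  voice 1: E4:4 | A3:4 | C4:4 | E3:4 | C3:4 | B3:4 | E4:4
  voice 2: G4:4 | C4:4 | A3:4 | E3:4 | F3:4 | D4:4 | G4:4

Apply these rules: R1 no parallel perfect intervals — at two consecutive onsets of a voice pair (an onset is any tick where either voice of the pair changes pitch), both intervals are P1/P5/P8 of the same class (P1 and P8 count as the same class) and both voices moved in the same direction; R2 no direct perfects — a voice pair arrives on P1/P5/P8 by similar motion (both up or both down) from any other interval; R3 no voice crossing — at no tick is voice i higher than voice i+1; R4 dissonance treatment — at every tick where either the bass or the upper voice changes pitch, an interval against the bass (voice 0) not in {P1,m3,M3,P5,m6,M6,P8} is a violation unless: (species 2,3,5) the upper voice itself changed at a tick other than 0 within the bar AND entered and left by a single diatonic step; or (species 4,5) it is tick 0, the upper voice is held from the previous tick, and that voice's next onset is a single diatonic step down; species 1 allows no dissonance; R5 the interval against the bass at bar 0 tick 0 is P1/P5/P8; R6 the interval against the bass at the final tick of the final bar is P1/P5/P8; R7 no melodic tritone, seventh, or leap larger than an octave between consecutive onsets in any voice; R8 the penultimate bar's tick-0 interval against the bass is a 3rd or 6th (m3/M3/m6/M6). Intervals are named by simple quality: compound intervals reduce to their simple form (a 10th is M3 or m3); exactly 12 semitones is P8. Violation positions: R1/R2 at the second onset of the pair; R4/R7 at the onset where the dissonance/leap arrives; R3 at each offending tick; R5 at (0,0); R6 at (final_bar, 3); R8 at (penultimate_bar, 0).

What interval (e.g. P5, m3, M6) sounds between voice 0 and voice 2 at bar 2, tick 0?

voice 0=B2 voice 2=A3 -> m7

m7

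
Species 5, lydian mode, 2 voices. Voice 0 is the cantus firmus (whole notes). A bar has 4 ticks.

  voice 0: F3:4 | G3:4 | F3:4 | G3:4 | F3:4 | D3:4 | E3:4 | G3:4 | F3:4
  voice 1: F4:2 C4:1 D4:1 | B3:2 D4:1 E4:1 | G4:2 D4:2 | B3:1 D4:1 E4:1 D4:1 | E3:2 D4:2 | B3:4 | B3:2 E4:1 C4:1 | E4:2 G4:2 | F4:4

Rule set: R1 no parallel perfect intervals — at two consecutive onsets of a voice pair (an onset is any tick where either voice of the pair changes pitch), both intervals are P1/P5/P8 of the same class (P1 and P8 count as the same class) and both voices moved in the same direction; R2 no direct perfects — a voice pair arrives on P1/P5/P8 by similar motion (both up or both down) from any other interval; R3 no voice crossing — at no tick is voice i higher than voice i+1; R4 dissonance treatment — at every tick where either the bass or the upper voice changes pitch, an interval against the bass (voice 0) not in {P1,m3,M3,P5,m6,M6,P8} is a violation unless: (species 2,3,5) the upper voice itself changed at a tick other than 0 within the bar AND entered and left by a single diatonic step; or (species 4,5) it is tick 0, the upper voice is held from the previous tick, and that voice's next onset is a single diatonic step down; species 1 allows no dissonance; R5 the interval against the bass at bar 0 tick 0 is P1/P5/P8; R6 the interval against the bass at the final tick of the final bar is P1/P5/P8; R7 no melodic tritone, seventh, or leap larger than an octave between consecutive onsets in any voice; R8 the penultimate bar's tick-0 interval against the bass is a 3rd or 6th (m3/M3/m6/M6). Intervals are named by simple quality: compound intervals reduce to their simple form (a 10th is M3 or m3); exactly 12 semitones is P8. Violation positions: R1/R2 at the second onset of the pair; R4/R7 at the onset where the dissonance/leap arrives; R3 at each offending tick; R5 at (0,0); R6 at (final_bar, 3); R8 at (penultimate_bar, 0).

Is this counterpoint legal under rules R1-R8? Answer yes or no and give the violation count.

bar 0: v0=F3 v1=F4 (P8)
bar 1: v0=G3 v1=B3 (M3)
bar 2: v0=F3 v1=G4 (M2)
bar 3: v0=G3 v1=B3 (M3)
bar 4: v0=F3 v1=E3 (m2)
bar 5: v0=D3 v1=B3 (M6)
bar 6: v0=E3 v1=B3 (P5)
bar 7: v0=G3 v1=E4 (M6)
bar 8: v0=F3 v1=F4 (P8)
  R4 @ bar2.0: F3/G4 M2 untreated
  R3 @ bar4.0: F3 above E3
  R4 @ bar4.0: F3/E3 m2 untreated
  R7 @ bar4.0: D4->E3 leap 10st
  R3 @ bar4.1: F3 above E3
  R7 @ bar4.2: E3->D4 leap 10st
  R1 @ bar8.0: G3/G4 P8 -> F3/F4 P8 similar

No (7 violations)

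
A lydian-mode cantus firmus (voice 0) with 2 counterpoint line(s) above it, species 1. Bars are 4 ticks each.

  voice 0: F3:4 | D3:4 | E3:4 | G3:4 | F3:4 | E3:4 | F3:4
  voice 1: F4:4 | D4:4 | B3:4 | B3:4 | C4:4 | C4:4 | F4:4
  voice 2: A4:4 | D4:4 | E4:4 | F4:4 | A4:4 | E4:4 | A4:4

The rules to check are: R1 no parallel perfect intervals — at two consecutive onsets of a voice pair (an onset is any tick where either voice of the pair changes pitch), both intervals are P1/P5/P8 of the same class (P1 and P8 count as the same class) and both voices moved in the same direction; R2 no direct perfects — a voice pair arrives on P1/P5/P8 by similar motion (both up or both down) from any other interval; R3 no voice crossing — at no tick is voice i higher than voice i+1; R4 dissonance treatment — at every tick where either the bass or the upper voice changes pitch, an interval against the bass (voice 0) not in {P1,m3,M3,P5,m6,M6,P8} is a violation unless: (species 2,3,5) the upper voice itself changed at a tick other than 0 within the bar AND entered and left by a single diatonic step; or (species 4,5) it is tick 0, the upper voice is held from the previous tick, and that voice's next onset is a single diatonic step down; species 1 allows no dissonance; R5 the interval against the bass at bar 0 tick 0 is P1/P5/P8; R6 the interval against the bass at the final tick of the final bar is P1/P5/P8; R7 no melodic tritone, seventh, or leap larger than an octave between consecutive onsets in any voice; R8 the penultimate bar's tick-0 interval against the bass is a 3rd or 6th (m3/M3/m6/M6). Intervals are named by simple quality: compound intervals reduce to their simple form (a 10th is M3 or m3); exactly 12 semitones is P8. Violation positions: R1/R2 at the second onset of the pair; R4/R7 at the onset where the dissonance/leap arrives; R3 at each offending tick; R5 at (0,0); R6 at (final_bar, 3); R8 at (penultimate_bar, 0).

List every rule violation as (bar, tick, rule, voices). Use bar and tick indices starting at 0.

(0, 0, R5, (0, 2))
(1, 0, R1, (0, 1))
(1, 0, R2, (0, 2))
(1, 0, R2, (1, 2))
(2, 0, R1, (0, 2))
(3, 0, R4, (0, 2))
(5, 0, R2, (0, 2))
(5, 0, R8, (0, 2))
(6, 0, R2, (0, 1))
(6, 3, R6, (0, 2))

bar 0: v0=F3 v1=F4 v2=A4 downbeat M3
bar 1: v0=D3 v1=D4 v2=D4 downbeat P8
bar 2: v0=E3 v1=B3 v2=E4 downbeat P8
bar 3: v0=G3 v1=B3 v2=F4 downbeat m7
bar 4: v0=F3 v1=C4 v2=A4 downbeat M3
bar 5: v0=E3 v1=C4 v2=E4 downbeat P8
bar 6: v0=F3 v1=F4 v2=A4 downbeat M3
  -> R5 @ bar 0 tick 0 v(0, 2): opens on M3
  -> R1 @ bar 1 tick 0 v(0, 1): F3/F4 P8 -> D3/D4 P8 similar
  -> R2 @ bar 1 tick 0 v(0, 2): F3/A4 M3 -> D3/D4 P8 similar
  -> R2 @ bar 1 tick 0 v(1, 2): F4/A4 M3 -> D4/D4 P1 similar
  -> R1 @ bar 2 tick 0 v(0, 2): D3/D4 P8 -> E3/E4 P8 similar
  -> R4 @ bar 3 tick 0 v(0, 2): G3/F4 m7 untreated
  -> R2 @ bar 5 tick 0 v(0, 2): F3/A4 M3 -> E3/E4 P8 similar
  -> R8 @ bar 5 tick 0 v(0, 2): penult P8 not 3rd/6th
  -> R2 @ bar 6 tick 0 v(0, 1): E3/C4 m6 -> F3/F4 P8 similar
  -> R6 @ bar 6 tick 3 v(0, 2): closes on M3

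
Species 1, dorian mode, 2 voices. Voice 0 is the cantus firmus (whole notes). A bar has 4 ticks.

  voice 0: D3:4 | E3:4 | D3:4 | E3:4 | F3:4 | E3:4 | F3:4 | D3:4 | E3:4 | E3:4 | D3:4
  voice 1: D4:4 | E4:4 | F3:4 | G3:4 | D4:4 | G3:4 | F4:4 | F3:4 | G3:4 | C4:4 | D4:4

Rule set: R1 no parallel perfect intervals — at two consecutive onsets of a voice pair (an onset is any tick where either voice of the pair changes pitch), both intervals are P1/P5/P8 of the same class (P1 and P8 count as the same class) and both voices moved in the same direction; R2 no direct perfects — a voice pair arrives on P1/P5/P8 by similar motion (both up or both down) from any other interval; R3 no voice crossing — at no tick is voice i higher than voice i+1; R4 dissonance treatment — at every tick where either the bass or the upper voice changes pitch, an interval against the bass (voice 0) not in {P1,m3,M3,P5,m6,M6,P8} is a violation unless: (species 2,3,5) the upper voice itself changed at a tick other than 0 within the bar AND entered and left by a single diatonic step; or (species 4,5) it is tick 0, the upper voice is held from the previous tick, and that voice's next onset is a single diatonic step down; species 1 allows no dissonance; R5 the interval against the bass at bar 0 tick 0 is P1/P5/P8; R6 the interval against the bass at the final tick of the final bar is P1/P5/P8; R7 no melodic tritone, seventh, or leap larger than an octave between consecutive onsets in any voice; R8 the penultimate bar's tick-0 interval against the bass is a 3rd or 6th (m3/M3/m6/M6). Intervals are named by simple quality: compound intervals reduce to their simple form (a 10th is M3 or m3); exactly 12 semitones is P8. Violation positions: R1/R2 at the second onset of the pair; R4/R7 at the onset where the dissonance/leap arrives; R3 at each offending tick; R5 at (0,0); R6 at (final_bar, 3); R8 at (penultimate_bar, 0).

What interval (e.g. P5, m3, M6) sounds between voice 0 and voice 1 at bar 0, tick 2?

P8

voice 0=D3 voice 1=D4 -> P8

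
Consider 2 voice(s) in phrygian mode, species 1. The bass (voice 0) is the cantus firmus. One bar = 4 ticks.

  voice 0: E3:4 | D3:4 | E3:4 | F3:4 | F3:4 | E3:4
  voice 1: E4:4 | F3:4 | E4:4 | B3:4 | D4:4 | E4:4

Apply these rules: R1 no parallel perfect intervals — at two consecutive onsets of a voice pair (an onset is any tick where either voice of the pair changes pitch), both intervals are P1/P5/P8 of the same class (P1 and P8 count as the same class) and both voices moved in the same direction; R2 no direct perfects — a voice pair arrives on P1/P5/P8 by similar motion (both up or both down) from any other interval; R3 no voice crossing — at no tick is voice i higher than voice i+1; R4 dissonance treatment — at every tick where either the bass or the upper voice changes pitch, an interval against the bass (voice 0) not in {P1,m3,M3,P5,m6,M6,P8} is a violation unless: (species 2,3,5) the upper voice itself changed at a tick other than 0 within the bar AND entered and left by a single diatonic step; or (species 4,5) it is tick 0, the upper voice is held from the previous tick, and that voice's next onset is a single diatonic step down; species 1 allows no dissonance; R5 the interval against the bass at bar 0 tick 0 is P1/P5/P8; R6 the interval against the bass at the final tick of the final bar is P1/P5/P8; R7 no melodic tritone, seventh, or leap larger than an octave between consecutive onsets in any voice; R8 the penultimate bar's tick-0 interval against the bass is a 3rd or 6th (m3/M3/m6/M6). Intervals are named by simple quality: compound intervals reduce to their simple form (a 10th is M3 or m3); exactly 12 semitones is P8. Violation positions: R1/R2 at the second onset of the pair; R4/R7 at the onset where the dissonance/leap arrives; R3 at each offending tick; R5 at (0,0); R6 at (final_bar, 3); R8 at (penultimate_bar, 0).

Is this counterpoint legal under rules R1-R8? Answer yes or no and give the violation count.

bar 0: v0=E3 v1=E4 (P8)
bar 1: v0=D3 v1=F3 (m3)
bar 2: v0=E3 v1=E4 (P8)
bar 3: v0=F3 v1=B3 (TT)
bar 4: v0=F3 v1=D4 (M6)
bar 5: v0=E3 v1=E4 (P8)
  R7 @ bar1.0: E4->F3 leap 11st
  R2 @ bar2.0: D3/F3 m3 -> E3/E4 P8 similar
  R7 @ bar2.0: F3->E4 leap 11st
  R4 @ bar3.0: F3/B3 TT untreated

No (4 violations)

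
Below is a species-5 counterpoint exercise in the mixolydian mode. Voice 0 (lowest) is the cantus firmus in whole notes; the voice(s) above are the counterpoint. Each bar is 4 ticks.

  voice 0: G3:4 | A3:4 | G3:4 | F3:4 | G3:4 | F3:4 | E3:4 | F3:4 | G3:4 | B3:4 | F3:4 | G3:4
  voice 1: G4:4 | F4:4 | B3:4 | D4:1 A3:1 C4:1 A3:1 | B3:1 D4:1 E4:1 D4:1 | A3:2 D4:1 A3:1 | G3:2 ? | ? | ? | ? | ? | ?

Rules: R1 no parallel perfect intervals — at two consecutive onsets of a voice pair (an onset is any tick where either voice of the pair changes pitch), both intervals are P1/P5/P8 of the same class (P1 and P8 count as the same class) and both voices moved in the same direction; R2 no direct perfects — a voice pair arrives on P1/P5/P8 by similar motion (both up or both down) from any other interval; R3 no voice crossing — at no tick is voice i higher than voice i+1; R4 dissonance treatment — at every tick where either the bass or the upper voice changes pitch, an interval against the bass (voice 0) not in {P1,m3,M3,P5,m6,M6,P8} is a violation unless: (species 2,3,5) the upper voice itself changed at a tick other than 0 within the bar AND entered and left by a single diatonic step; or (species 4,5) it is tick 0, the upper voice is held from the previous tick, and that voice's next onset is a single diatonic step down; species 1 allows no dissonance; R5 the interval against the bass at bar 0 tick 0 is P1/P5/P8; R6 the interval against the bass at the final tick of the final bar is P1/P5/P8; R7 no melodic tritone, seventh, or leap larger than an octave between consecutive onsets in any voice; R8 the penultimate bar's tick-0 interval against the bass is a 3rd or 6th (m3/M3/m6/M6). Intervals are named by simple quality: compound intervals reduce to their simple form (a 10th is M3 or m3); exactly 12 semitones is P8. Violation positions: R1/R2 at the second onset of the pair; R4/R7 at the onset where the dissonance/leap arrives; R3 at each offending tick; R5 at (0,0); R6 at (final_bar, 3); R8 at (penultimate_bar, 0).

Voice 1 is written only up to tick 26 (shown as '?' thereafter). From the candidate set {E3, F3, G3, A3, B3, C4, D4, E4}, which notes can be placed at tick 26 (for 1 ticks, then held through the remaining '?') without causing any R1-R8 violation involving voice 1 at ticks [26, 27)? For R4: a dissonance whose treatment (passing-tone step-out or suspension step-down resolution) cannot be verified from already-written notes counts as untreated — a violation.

{B3, C4, E3, E4, G3}

E3: legal
F3: violates R4
G3: legal
A3: violates R4
B3: legal
C4: legal
D4: violates R4
E4: legal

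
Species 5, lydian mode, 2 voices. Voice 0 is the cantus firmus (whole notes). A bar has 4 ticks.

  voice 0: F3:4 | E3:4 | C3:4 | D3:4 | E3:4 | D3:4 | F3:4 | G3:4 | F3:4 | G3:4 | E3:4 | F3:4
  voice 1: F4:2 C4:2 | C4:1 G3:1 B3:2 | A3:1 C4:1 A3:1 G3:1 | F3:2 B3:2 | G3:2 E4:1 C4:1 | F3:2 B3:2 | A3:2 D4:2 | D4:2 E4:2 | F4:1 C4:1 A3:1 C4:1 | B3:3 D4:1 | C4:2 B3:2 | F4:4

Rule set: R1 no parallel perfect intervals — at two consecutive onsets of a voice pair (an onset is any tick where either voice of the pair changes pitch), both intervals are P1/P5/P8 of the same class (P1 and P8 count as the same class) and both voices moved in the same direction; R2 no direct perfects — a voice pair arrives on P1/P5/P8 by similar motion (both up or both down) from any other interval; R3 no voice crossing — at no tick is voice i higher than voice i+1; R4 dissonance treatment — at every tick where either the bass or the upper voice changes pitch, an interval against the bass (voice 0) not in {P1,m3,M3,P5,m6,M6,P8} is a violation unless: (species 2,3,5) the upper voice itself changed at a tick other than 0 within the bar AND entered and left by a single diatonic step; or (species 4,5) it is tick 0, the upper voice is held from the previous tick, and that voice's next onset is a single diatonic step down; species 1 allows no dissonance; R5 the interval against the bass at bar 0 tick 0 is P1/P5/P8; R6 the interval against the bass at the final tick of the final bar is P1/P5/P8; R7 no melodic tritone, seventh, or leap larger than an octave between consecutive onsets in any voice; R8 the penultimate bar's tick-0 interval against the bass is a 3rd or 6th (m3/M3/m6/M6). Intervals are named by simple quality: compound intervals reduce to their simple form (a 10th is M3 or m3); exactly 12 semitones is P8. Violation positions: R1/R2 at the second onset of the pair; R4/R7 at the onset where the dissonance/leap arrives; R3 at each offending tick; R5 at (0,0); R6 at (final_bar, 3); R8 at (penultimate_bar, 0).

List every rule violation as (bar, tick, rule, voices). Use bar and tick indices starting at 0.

bar 0: v0=F3 v1=F4 downbeat P8
bar 1: v0=E3 v1=C4 downbeat m6
bar 2: v0=C3 v1=A3 downbeat M6
bar 3: v0=D3 v1=F3 downbeat m3
bar 4: v0=E3 v1=G3 downbeat m3
bar 5: v0=D3 v1=F3 downbeat m3
bar 6: v0=F3 v1=A3 downbeat M3
bar 7: v0=G3 v1=D4 downbeat P5
bar 8: v0=F3 v1=F4 downbeat P8
bar 9: v0=G3 v1=B3 downbeat M3
bar 10: v0=E3 v1=C4 downbeat m6
bar 11: v0=F3 v1=F4 downbeat P8
  -> R7 @ bar 3 tick 2 v(1,): F3->B3 leap 6st
  -> R7 @ bar 5 tick 2 v(1,): F3->B3 leap 6st
  -> R2 @ bar 11 tick 0 v(0, 1): E3/B3 P5 -> F3/F4 P8 similar
  -> R7 @ bar 11 tick 0 v(1,): B3->F4 leap 6st

(3, 2, R7, (1,))
(5, 2, R7, (1,))
(11, 0, R2, (0, 1))
(11, 0, R7, (1,))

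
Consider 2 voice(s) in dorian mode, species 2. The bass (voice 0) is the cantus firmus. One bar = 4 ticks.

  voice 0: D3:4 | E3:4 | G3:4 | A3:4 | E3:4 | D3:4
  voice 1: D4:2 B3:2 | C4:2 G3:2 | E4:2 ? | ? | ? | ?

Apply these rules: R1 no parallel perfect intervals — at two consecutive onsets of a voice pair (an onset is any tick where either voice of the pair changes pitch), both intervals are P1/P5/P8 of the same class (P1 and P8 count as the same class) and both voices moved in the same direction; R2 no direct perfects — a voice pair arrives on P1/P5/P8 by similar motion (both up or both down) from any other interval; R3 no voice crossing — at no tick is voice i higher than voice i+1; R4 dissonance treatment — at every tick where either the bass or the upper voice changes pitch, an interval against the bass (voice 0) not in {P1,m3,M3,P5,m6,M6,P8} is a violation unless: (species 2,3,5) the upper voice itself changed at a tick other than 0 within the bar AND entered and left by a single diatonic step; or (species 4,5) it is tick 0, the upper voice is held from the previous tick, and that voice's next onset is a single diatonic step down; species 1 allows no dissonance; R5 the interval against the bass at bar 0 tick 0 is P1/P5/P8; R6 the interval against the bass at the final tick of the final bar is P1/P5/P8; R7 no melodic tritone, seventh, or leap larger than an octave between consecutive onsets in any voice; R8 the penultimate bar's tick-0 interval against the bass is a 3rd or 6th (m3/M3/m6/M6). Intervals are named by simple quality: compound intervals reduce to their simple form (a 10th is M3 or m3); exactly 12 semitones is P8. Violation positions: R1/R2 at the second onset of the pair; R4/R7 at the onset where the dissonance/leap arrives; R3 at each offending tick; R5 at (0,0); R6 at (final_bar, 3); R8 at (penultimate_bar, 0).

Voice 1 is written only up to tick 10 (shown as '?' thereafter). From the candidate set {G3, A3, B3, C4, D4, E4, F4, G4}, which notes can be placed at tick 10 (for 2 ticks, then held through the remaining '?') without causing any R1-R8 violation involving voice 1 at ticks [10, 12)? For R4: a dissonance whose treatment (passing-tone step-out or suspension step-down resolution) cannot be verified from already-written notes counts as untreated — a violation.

{B3, D4, E4, G3, G4}

G3: legal
A3: violates R4
B3: legal
C4: violates R4
D4: legal
E4: legal
F4: violates R4
G4: legal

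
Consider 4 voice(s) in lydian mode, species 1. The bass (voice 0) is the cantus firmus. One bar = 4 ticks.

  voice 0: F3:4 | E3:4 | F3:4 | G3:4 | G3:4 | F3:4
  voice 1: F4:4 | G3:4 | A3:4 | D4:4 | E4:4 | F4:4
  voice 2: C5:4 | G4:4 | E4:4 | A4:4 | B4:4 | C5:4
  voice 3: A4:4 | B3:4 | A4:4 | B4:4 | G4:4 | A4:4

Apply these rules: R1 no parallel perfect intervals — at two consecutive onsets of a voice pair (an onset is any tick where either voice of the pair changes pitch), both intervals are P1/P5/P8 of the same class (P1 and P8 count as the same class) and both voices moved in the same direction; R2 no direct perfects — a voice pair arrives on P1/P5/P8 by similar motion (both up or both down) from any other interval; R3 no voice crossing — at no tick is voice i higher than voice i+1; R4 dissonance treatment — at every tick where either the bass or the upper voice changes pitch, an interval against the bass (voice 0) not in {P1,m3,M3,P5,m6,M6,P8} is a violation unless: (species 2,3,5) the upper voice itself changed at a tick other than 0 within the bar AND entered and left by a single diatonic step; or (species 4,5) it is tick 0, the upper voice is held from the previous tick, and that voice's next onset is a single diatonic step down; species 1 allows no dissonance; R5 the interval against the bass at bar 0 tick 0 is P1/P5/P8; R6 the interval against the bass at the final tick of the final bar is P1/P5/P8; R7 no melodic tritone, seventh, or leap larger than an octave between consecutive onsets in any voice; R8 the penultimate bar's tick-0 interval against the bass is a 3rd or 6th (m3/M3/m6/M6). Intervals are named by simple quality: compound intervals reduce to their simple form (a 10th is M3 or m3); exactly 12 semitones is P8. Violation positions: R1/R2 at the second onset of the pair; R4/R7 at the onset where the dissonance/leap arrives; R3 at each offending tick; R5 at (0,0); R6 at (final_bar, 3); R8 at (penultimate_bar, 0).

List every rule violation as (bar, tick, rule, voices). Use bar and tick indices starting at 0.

bar 0: v0=F3 v1=F4 v2=C5 v3=A4 downbeat M3
bar 1: v0=E3 v1=G3 v2=G4 v3=B3 downbeat P5
bar 2: v0=F3 v1=A3 v2=E4 v3=A4 downbeat M3
bar 3: v0=G3 v1=D4 v2=A4 v3=B4 downbeat M3
bar 4: v0=G3 v1=E4 v2=B4 v3=G4 downbeat P8
bar 5: v0=F3 v1=F4 v2=C5 v3=A4 downbeat M3
  -> R3 @ bar 0 tick 0 v(2, 3): C5 above A4
  -> R5 @ bar 0 tick 0 v(0, 3): opens on M3
  -> R3 @ bar 0 tick 1 v(2, 3): C5 above A4
  -> R3 @ bar 0 tick 2 v(2, 3): C5 above A4
  -> R3 @ bar 0 tick 3 v(2, 3): C5 above A4
  -> R2 @ bar 1 tick 0 v(0, 3): F3/A4 M3 -> E3/B3 P5 similar
  -> R2 @ bar 1 tick 0 v(1, 2): F4/C5 P5 -> G3/G4 P8 similar
  -> R3 @ bar 1 tick 0 v(2, 3): G4 above B3
  -> R7 @ bar 1 tick 0 v(1,): F4->G3 leap 10st
  -> R7 @ bar 1 tick 0 v(3,): A4->B3 leap 10st
  -> R3 @ bar 1 tick 1 v(2, 3): G4 above B3
  -> R3 @ bar 1 tick 2 v(2, 3): G4 above B3
  -> R3 @ bar 1 tick 3 v(2, 3): G4 above B3
  -> R2 @ bar 2 tick 0 v(1, 3): G3/B3 M3 -> A3/A4 P8 similar
  -> R4 @ bar 2 tick 0 v(0, 2): F3/E4 M7 untreated
  -> R7 @ bar 2 tick 0 v(3,): B3->A4 leap 10st
  -> R1 @ bar 3 tick 0 v(1, 2): A3/E4 P5 -> D4/A4 P5 similar
  -> R2 @ bar 3 tick 0 v(0, 1): F3/A3 M3 -> G3/D4 P5 similar
  -> R4 @ bar 3 tick 0 v(0, 2): G3/A4 M2 untreated
  -> R1 @ bar 4 tick 0 v(1, 2): D4/A4 P5 -> E4/B4 P5 similar
  -> R3 @ bar 4 tick 0 v(2, 3): B4 above G4
  -> R8 @ bar 4 tick 0 v(0, 3): penult P8 not 3rd/6th
  -> R3 @ bar 4 tick 1 v(2, 3): B4 above G4
  -> R3 @ bar 4 tick 2 v(2, 3): B4 above G4
  -> R3 @ bar 4 tick 3 v(2, 3): B4 above G4
  -> R1 @ bar 5 tick 0 v(1, 2): E4/B4 P5 -> F4/C5 P5 similar
  -> R3 @ bar 5 tick 0 v(2, 3): C5 above A4
  -> R3 @ bar 5 tick 1 v(2, 3): C5 above A4
  -> R3 @ bar 5 tick 2 v(2, 3): C5 above A4
  -> R3 @ bar 5 tick 3 v(2, 3): C5 above A4
  -> R6 @ bar 5 tick 3 v(0, 3): closes on M3

(0, 0, R3, (2, 3))
(0, 0, R5, (0, 3))
(0, 1, R3, (2, 3))
(0, 2, R3, (2, 3))
(0, 3, R3, (2, 3))
(1, 0, R2, (0, 3))
(1, 0, R2, (1, 2))
(1, 0, R3, (2, 3))
(1, 0, R7, (1,))
(1, 0, R7, (3,))
(1, 1, R3, (2, 3))
(1, 2, R3, (2, 3))
(1, 3, R3, (2, 3))
(2, 0, R2, (1, 3))
(2, 0, R4, (0, 2))
(2, 0, R7, (3,))
(3, 0, R1, (1, 2))
(3, 0, R2, (0, 1))
(3, 0, R4, (0, 2))
(4, 0, R1, (1, 2))
(4, 0, R3, (2, 3))
(4, 0, R8, (0, 3))
(4, 1, R3, (2, 3))
(4, 2, R3, (2, 3))
(4, 3, R3, (2, 3))
(5, 0, R1, (1, 2))
(5, 0, R3, (2, 3))
(5, 1, R3, (2, 3))
(5, 2, R3, (2, 3))
(5, 3, R3, (2, 3))
(5, 3, R6, (0, 3))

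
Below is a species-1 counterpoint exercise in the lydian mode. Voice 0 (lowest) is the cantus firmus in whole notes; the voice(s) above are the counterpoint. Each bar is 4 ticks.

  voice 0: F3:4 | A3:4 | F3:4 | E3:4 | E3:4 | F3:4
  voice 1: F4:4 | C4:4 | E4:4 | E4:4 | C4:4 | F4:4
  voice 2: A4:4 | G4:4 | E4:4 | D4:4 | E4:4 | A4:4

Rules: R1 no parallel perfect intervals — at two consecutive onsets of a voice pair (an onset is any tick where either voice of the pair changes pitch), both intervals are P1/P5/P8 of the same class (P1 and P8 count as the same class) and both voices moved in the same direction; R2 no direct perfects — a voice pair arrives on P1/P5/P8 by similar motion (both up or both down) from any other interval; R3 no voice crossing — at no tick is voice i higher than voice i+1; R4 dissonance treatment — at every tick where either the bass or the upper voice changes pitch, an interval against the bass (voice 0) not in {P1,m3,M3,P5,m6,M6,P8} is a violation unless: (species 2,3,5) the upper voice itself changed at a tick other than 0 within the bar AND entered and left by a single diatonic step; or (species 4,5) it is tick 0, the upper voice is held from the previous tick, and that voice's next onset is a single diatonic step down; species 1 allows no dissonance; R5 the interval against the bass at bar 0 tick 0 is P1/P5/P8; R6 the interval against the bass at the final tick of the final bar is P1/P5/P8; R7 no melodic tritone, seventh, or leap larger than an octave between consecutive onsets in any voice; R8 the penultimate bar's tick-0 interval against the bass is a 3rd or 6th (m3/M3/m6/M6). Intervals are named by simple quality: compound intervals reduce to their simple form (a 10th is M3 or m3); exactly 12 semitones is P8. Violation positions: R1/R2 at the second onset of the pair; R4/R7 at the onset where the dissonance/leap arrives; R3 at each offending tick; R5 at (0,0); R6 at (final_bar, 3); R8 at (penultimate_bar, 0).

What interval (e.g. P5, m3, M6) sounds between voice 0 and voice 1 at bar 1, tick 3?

voice 0=A3 voice 1=C4 -> m3

m3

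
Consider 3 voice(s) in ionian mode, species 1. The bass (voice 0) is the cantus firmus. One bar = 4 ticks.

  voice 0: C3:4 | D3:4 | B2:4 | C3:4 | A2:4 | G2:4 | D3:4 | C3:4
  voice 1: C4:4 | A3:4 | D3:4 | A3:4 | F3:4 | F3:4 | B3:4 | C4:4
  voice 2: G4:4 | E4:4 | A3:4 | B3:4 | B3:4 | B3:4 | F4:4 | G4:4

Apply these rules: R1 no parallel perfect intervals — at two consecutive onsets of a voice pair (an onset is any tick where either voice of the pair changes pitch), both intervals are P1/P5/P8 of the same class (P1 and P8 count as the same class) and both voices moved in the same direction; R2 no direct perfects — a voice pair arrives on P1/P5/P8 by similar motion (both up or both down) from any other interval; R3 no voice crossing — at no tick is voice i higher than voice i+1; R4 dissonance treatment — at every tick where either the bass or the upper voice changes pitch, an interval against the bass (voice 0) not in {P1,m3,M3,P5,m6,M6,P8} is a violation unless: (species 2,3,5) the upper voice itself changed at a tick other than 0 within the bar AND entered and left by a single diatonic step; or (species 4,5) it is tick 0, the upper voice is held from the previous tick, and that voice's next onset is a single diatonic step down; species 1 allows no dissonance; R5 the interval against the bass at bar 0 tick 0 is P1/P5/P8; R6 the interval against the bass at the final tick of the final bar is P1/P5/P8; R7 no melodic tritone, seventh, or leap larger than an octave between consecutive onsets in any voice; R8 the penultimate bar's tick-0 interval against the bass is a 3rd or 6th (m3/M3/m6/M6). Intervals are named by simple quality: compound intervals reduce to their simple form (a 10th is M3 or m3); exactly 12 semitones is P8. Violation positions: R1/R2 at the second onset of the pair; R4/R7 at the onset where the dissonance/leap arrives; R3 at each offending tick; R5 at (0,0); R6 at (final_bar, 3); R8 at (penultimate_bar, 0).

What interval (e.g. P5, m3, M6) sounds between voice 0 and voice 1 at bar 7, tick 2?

voice 0=C3 voice 1=C4 -> P8

P8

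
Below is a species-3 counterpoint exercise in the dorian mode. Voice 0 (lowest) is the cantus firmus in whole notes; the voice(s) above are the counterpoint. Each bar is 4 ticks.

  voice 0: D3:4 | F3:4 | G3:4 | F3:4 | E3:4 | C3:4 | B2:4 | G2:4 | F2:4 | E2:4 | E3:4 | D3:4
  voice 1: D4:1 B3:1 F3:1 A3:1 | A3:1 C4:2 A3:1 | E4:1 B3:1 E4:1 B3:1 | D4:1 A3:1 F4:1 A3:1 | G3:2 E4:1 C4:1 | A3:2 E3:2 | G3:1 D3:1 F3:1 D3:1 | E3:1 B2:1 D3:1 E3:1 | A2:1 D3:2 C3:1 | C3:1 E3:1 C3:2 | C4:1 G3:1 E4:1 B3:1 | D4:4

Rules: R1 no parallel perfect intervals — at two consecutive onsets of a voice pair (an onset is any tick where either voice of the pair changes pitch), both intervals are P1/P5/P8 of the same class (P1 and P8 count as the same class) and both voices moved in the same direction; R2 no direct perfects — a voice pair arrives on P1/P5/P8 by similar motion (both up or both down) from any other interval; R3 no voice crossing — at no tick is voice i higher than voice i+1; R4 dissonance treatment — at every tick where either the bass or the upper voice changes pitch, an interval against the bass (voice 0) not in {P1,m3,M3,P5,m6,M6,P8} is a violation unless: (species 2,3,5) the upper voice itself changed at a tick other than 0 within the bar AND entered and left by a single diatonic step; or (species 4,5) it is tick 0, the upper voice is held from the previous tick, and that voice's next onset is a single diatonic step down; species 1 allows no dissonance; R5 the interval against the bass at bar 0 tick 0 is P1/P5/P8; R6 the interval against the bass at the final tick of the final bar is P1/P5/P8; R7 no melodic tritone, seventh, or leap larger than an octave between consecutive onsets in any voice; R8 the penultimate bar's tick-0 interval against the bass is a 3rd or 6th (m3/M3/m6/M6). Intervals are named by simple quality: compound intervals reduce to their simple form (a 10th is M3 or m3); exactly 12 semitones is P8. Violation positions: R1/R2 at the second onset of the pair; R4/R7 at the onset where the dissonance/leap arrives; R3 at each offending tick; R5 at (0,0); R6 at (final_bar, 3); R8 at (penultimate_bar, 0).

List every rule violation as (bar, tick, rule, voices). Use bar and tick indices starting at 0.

bar 0: v0=D3 v1=D4 downbeat P8
bar 1: v0=F3 v1=A3 downbeat M3
bar 2: v0=G3 v1=E4 downbeat M6
bar 3: v0=F3 v1=D4 downbeat M6
bar 4: v0=E3 v1=G3 downbeat m3
bar 5: v0=C3 v1=A3 downbeat M6
bar 6: v0=B2 v1=G3 downbeat m6
bar 7: v0=G2 v1=E3 downbeat M6
bar 8: v0=F2 v1=A2 downbeat M3
bar 9: v0=E2 v1=C3 downbeat m6
bar 10: v0=E3 v1=C4 downbeat m6
bar 11: v0=D3 v1=D4 downbeat P8
  -> R7 @ bar 0 tick 2 v(1,): B3->F3 leap 6st
  -> R4 @ bar 6 tick 2 v(0, 1): B2/F3 TT untreated

(0, 2, R7, (1,))
(6, 2, R4, (0, 1))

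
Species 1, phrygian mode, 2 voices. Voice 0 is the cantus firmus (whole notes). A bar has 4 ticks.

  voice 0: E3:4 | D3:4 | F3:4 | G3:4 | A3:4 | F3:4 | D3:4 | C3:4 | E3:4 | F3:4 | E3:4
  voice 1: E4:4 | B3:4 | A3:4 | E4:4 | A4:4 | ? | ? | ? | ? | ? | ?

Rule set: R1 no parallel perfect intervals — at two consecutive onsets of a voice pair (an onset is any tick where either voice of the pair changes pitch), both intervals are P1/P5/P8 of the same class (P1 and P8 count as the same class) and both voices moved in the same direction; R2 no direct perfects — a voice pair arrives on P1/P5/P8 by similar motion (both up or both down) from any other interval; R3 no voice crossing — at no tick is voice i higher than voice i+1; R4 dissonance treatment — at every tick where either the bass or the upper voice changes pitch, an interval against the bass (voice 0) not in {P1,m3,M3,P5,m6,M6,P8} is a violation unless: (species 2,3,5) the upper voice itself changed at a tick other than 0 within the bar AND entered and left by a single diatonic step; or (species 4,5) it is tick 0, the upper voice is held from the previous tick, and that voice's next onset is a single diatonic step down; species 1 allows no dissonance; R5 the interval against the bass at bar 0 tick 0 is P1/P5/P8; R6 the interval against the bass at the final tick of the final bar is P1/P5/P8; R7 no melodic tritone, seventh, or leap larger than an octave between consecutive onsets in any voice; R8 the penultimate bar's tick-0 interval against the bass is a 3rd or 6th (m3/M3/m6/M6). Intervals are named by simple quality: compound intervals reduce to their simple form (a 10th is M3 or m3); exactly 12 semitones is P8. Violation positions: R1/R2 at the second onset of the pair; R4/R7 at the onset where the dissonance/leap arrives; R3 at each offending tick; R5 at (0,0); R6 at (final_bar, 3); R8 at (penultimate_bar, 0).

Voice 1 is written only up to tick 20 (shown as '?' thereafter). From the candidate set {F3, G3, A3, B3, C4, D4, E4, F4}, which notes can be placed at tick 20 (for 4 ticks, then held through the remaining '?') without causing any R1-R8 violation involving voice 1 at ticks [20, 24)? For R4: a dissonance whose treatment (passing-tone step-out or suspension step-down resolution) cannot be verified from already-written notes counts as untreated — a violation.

{A3, D4}

F3: violates R1,R7
G3: violates R4,R7
A3: legal
B3: violates R4,R7
C4: violates R2
D4: legal
E4: violates R4
F4: violates R1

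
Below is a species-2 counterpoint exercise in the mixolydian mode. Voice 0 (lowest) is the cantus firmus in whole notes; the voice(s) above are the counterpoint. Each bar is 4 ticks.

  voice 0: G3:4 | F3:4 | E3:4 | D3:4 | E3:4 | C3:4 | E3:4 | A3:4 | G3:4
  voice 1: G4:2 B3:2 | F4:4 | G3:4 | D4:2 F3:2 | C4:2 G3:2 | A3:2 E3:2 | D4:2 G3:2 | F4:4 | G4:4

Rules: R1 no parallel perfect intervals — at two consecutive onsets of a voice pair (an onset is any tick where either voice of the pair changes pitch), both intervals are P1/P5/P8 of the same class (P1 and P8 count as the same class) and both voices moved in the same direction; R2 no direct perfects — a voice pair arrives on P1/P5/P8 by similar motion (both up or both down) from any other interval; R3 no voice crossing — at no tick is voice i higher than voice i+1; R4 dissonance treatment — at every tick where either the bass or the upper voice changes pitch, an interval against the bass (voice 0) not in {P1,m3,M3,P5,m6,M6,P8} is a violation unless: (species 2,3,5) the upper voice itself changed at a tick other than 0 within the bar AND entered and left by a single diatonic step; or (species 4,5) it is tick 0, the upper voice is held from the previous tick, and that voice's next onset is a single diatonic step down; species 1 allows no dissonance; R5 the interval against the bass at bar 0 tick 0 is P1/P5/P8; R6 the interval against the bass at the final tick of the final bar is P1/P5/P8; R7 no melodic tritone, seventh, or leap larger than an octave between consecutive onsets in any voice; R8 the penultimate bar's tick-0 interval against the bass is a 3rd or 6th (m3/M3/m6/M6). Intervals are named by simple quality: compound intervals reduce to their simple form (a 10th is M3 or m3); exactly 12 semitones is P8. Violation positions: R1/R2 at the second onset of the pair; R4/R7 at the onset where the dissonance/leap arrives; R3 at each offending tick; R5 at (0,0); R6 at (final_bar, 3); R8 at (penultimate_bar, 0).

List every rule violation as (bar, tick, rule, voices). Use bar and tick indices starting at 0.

(1, 0, R7, (1,))
(2, 0, R7, (1,))
(6, 0, R4, (0, 1))
(6, 0, R7, (1,))
(7, 0, R7, (1,))

bar 0: v0=G3 v1=G4 downbeat P8
bar 1: v0=F3 v1=F4 downbeat P8
bar 2: v0=E3 v1=G3 downbeat m3
bar 3: v0=D3 v1=D4 downbeat P8
bar 4: v0=E3 v1=C4 downbeat m6
bar 5: v0=C3 v1=A3 downbeat M6
bar 6: v0=E3 v1=D4 downbeat m7
bar 7: v0=A3 v1=F4 downbeat m6
bar 8: v0=G3 v1=G4 downbeat P8
  -> R7 @ bar 1 tick 0 v(1,): B3->F4 leap 6st
  -> R7 @ bar 2 tick 0 v(1,): F4->G3 leap 10st
  -> R4 @ bar 6 tick 0 v(0, 1): E3/D4 m7 untreated
  -> R7 @ bar 6 tick 0 v(1,): E3->D4 leap 10st
  -> R7 @ bar 7 tick 0 v(1,): G3->F4 leap 10st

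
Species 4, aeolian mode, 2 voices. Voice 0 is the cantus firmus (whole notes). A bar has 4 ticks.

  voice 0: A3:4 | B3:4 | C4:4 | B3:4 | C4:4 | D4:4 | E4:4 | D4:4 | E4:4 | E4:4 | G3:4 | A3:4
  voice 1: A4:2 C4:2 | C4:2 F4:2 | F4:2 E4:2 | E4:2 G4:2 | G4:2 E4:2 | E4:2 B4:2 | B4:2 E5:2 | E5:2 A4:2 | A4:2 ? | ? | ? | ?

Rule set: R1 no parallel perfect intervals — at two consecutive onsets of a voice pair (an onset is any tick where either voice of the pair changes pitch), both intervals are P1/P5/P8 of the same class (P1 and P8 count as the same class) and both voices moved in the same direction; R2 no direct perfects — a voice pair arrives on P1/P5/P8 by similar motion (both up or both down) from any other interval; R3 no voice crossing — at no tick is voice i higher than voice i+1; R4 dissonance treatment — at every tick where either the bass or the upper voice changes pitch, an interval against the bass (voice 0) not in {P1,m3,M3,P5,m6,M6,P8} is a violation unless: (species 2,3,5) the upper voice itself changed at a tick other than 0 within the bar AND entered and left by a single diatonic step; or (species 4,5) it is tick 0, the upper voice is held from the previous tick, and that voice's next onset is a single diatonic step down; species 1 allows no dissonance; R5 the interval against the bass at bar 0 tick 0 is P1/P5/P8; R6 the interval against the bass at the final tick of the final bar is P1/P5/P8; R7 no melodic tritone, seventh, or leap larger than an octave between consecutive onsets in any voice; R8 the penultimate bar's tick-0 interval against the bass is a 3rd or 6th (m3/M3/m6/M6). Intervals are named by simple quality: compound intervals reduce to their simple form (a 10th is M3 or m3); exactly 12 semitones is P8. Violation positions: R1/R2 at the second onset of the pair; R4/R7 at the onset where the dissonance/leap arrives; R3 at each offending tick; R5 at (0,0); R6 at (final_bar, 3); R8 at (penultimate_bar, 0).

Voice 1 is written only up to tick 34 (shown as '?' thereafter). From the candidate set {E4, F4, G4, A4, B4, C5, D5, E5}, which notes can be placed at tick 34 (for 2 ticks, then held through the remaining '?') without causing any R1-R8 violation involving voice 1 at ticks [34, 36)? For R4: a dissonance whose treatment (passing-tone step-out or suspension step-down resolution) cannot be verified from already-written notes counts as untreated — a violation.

{A4, B4, C5, E4, E5, G4}

E4: legal
F4: violates R4
G4: legal
A4: legal
B4: legal
C5: legal
D5: violates R4
E5: legal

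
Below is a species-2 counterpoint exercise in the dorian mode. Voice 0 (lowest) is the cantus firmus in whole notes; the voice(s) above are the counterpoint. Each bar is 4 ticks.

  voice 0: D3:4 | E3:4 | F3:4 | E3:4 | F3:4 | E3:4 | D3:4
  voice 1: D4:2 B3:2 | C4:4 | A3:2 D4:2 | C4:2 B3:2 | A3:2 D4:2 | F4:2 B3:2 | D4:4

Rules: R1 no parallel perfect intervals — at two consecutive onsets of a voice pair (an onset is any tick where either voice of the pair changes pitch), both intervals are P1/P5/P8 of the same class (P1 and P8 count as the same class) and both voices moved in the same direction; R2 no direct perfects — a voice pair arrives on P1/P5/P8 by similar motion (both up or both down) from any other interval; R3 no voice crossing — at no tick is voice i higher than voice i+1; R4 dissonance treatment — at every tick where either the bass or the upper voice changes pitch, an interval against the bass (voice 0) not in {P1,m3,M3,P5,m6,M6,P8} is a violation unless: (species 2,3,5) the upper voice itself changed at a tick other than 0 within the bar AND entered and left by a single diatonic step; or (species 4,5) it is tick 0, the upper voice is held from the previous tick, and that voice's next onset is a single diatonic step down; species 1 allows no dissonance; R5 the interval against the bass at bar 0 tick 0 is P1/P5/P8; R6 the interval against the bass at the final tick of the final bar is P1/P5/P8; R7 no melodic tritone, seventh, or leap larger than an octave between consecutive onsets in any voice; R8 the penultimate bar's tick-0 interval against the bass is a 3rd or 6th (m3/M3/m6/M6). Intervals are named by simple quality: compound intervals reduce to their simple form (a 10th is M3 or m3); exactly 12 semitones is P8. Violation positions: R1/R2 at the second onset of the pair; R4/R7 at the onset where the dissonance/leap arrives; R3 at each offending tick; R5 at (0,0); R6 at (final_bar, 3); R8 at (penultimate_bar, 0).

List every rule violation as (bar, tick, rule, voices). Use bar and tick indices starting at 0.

bar 0: v0=D3 v1=D4 downbeat P8
bar 1: v0=E3 v1=C4 downbeat m6
bar 2: v0=F3 v1=A3 downbeat M3
bar 3: v0=E3 v1=C4 downbeat m6
bar 4: v0=F3 v1=A3 downbeat M3
bar 5: v0=E3 v1=F4 downbeat m2
bar 6: v0=D3 v1=D4 downbeat P8
  -> R4 @ bar 5 tick 0 v(0, 1): E3/F4 m2 untreated
  -> R8 @ bar 5 tick 0 v(0, 1): penult m2 not 3rd/6th
  -> R7 @ bar 5 tick 2 v(1,): F4->B3 leap 6st

(5, 0, R4, (0, 1))
(5, 0, R8, (0, 1))
(5, 2, R7, (1,))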